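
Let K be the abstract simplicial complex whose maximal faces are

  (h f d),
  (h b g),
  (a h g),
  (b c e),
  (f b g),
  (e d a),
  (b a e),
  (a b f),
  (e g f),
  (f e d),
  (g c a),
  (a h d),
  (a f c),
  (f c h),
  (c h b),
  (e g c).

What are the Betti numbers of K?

b_0 = 1, b_1 = 2, b_2 = 1.

Take the total order a < b < c < d < e < f < g < h on the vertex set. Then K (dimension 2) consists of the simplices:

  0-simplices (8): a, b, c, d, e, f, g, h
  1-simplices (24): ab, ac, ad, ae, af, ag, ah, bc, be, bf, bg, bh, ce, cf, cg, ch, de, df, dh, ef, eg, fg, fh, gh
  2-simplices (16): abe, abf, acf, acg, ade, adh, agh, bce, bch, bfg, bgh, ceg, cfh, def, dfh, efg

so the chain groups are C_0 ≅ Z^8, C_1 ≅ Z^24, C_2 ≅ Z^16.

The boundary map ∂_1: C_1 → C_0 maps an edge to its endpoints' difference, ∂[p,q] = q − p.
As a 8×24 matrix over Z this has rank 7, with invariant factors (1,1,1,1,1,1,1).

Boundary ∂_2: C_2 → C_1 sends each 2-simplex [p,q,r] to [q,r] − [p,r] + [p,q]. For instance
  ∂bfg = fg − bg + bf,
  ∂bch = ch − bh + bc.
The 24×16 boundary matrix has rank 15 and Smith normal form diag(1,1,1,1,1,1,1,1,1,1,1,1,1,1,1).

From H_k ≅ ker(∂_k) / im(∂_{k+1}) we obtain:

  H_0: rank C_0 − rank ∂_1 = 8 − 7 = 1, and the invariant factors of ∂_1 are all 1, so H_0 = Z.
  H_1: rank ker ∂_1 − rank ∂_2 = (24 − 7) − 15 = 2, and the invariant factors of ∂_2 are all 1, so H_1 = Z^2.
  H_2: rank ker ∂_2 − rank ∂_3 = (16 − 15) − 0 = 1, and there is no ∂_3, so H_2 = Z.

Hence the Betti numbers are b_0 = 1, b_1 = 2, b_2 = 1.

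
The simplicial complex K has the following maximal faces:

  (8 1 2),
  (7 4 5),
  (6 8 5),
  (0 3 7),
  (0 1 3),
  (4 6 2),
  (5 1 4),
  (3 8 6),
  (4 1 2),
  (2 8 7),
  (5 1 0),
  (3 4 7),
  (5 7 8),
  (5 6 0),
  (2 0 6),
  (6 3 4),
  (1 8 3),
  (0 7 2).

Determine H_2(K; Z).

H_2 = Z.

Take the total order 0 < 1 < 2 < 3 < 4 < 5 < 6 < 7 < 8 on the vertex set. Then K (dimension 2) consists of the simplices:

  0-simplices (9): [0], [1], [2], [3], [4], [5], [6], [7], [8]
  1-simplices (27): (27 of them)
  2-simplices (18): [0,1,3], [0,1,5], [0,2,6], [0,2,7], [0,3,7], [0,5,6], [1,2,4], [1,2,8], [1,3,8], [1,4,5], [2,4,6], [2,7,8], [3,4,6], [3,4,7], [3,6,8], [4,5,7], [5,6,8], [5,7,8]

so the chain groups are C_0 ≅ Z^9, C_1 ≅ Z^27, C_2 ≅ Z^18.

Boundary ∂_1: C_1 → C_0 is given by ∂[p,q] = [q] − [p]. For instance
  ∂[5,7] = [7] − [5].
The resulting 9×27 matrix has rank 8, and its Smith normal form has invariant factors (1,1,1,1,1,1,1,1).

Boundary ∂_2: C_2 → C_1 sends each 2-simplex [p,q,r] to [q,r] − [p,r] + [p,q]. For instance
  ∂[3,4,6] = [4,6] − [3,6] + [3,4],
  ∂[1,4,5] = [4,5] − [1,5] + [1,4].
The resulting 27×18 matrix has rank 17, and its Smith normal form has invariant factors (1,1,1,1,1,1,1,1,1,1,1,1,1,1,1,1,1).

Computing H_k = (kernel of ∂_k) / (image of ∂_{k+1}):

  H_2: rank ker ∂_2 − rank ∂_3 = (18 − 17) − 0 = 1, and there is no ∂_3, so H_2 ≅ Z.

(K is a triangulation of the torus T^2.)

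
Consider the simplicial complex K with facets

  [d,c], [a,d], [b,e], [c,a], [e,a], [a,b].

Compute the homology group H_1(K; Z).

Take the total order a < b < c < d < e on the vertex set. Then K (dimension 1) consists of the simplices:

  0-simplices (5): a, b, c, d, e
  1-simplices (6): ab, ac, ad, ae, be, cd

so the chain groups are C_0 ≅ Z^5, C_1 ≅ Z^6.

Boundary ∂_1: C_1 → C_0 sends each edge [p,q] (with p < q) to q − p.
The 5×6 boundary matrix has rank 4 and Smith normal form diag(1,1,1,1).

Computing H_k = (kernel of ∂_k) / (image of ∂_{k+1}):

  H_1: rank ker ∂_1 − rank ∂_2 = (6 − 4) − 0 = 2, and there is no ∂_2, so H_1 = Z^2.

(K is a triangulation of a wedge of 2 circles.)

H_1 = Z^2.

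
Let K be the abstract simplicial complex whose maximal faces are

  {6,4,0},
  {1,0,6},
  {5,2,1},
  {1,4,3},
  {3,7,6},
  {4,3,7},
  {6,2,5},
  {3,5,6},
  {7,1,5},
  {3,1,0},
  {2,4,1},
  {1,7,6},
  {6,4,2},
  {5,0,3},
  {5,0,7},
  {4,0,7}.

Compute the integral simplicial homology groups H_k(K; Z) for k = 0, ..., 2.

We work with the vertex ordering 0 < 1 < 2 < 3 < 4 < 5 < 6 < 7. The simplices of K, each written with vertices in increasing order, are:

  0-simplices (8): [0], [1], [2], [3], [4], [5], [6], [7]
  1-simplices (24): (24 of them)
  2-simplices (16): [0,1,3], [0,1,6], [0,3,5], [0,4,6], [0,4,7], [0,5,7], [1,2,4], [1,2,5], [1,3,4], [1,5,7], [1,6,7], [2,4,6], [2,5,6], [3,4,7], [3,5,6], [3,6,7]

so the chain groups are C_0 ≅ Z^8, C_1 ≅ Z^24, C_2 ≅ Z^16.

Boundary ∂_1: C_1 → C_0 is given by ∂[p,q] = [q] − [p].
The 8×24 boundary matrix has rank 7 and Smith normal form diag(1,1,1,1,1,1,1).

The boundary map ∂_2: C_2 → C_1 sends each 2-simplex [p,q,r] to [q,r] − [p,r] + [p,q]. For instance
  ∂[0,5,7] = [5,7] − [0,7] + [0,5],
  ∂[2,4,6] = [4,6] − [2,6] + [2,4].
This gives a 24×16 integer matrix of rank 15; reducing to Smith normal form yields diagonal entries (1,1,1,1,1,1,1,1,1,1,1,1,1,1,1).

Reading off H_k = ker ∂_k / im ∂_{k+1}:

  H_0: rank C_0 − rank ∂_1 = 8 − 7 = 1, and the invariant factors of ∂_1 are all 1, so H_0 ≅ Z.
  H_1: rank ker ∂_1 − rank ∂_2 = (24 − 7) − 15 = 2, and the invariant factors of ∂_2 are all 1, so H_1 ≅ Z^2.
  H_2: rank ker ∂_2 − rank ∂_3 = (16 − 15) − 0 = 1, and there is no ∂_3, so H_2 ≅ Z.

H_0 = Z,  H_1 = Z^2,  H_2 = Z.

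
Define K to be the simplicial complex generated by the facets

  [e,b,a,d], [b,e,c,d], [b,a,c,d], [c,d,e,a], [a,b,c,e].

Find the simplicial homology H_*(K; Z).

Take the total order a < b < c < d < e on the vertex set. Then K (dimension 3) consists of the simplices:

  0-simplices (5): a, b, c, d, e
  1-simplices (10): ab, ac, ad, ae, bc, bd, be, cd, ce, de
  2-simplices (10): abc, abd, abe, acd, ace, ade, bcd, bce, bde, cde
  3-simplices (5): abcd, abce, abde, acde, bcde

giving chain groups C_0 ≅ Z^5, C_1 ≅ Z^10, C_2 ≅ Z^10, C_3 ≅ Z^5.

The boundary map ∂_1: C_1 → C_0 is given by ∂[p,q] = [q] − [p]. For instance
  ∂bd = d − b.
As a 5×10 matrix over Z this has rank 4, with invariant factors (1,1,1,1).

∂_2: C_2 → C_1 maps a triangle to the signed sum of its edges. For instance
  ∂acd = cd − ad + ac,
  ∂cde = de − ce + cd.
As a 10×10 matrix over Z this has rank 6, with invariant factors (1,1,1,1,1,1).

Boundary ∂_3: C_3 → C_2 sends each 3-simplex σ to the alternating sum Σ_i (−1)^i (σ with its i-th vertex removed). For instance
  ∂abde = bde − ade + abe − abd,
  ∂acde = cde − ade + ace − acd.
The resulting 10×5 matrix has rank 4, and its Smith normal form has invariant factors (1,1,1,1).

Computing H_k = (kernel of ∂_k) / (image of ∂_{k+1}):

  H_0: rank C_0 − rank ∂_1 = 5 − 4 = 1, and the invariant factors of ∂_1 are all 1, so H_0 ≅ Z.
  H_1: rank ker ∂_1 − rank ∂_2 = (10 − 4) − 6 = 0, and the invariant factors of ∂_2 are all 1, so H_1 ≅ 0.
  H_2: rank ker ∂_2 − rank ∂_3 = (10 − 6) − 4 = 0, and the invariant factors of ∂_3 are all 1, so H_2 ≅ 0.
  H_3: rank ker ∂_3 − rank ∂_4 = (5 − 4) − 0 = 1, and there is no ∂_4, so H_3 ≅ Z.

H_0 ≅ Z,  H_1 = 0,  H_2 = 0,  H_3 ≅ Z.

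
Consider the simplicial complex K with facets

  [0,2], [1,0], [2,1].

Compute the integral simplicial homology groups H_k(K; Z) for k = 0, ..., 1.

H_0 = Z,  H_1 = Z.

Order the vertices as 0 < 1 < 2. Listing each simplex with vertices in this order, K has dimension 1 with simplices:

  0-simplices (3): [0], [1], [2]
  1-simplices (3): [0,1], [0,2], [1,2]

Hence C_0 ≅ Z^3, C_1 ≅ Z^3.

The boundary map ∂_1: C_1 → C_0 maps an edge to its endpoints' difference, ∂[p,q] = q − p. For instance
  ∂[0,1] = [1] − [0].
As a 3×3 matrix over Z this has rank 2, with invariant factors (1,1).

Reading off H_k = ker ∂_k / im ∂_{k+1}:

  H_0: rank C_0 − rank ∂_1 = 3 − 2 = 1, and the invariant factors of ∂_1 are all 1, so H_0 ≅ Z.
  H_1: rank ker ∂_1 − rank ∂_2 = (3 − 2) − 0 = 1, and there is no ∂_2, so H_1 ≅ Z.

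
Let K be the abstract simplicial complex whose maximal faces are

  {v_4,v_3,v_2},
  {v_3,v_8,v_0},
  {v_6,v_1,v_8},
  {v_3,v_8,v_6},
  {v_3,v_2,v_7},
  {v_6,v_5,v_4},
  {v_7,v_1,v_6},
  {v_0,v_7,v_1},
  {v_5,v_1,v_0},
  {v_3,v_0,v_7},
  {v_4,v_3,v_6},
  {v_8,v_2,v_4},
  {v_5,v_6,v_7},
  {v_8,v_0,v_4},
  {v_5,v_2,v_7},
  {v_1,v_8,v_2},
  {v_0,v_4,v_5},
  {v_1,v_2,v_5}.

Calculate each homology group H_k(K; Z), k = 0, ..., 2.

H_0 ≅ Z,  H_1 ≅ Z × Z/2,  H_2 = 0.

Order the vertices as v_0 < v_1 < v_2 < v_3 < v_4 < v_5 < v_6 < v_7 < v_8. Listing each simplex with vertices in this order, K has dimension 2 with simplices:

  0-simplices (9): [v_0], [v_1], [v_2], [v_3], [v_4], [v_5], [v_6], [v_7], [v_8]
  1-simplices (27): (27 of them)
  2-simplices (18): (18 of them)

so the chain groups are C_0 ≅ Z^9, C_1 ≅ Z^27, C_2 ≅ Z^18.

∂_1: C_1 → C_0 sends each edge [p,q] (with p < q) to q − p. For instance
  ∂[v_0,v_8] = [v_8] − [v_0].
This gives a 9×27 integer matrix of rank 8; reducing to Smith normal form yields diagonal entries (1,1,1,1,1,1,1,1).

∂_2: C_2 → C_1 maps a triangle to the signed sum of its edges. For instance
  ∂[v_2,v_5,v_7] = [v_5,v_7] − [v_2,v_7] + [v_2,v_5],
  ∂[v_0,v_3,v_7] = [v_3,v_7] − [v_0,v_7] + [v_0,v_3].
The 27×18 boundary matrix has rank 18 and Smith normal form diag(1,1,1,1,1,1,1,1,1,1,1,1,1,1,1,1,1,2).

Reading off H_k = ker ∂_k / im ∂_{k+1}:

  H_0: rank C_0 − rank ∂_1 = 9 − 8 = 1, and the invariant factors of ∂_1 are all 1, so H_0 ≅ Z.
  H_1: rank ker ∂_1 − rank ∂_2 = (27 − 8) − 18 = 1, and ∂_2 has invariant factor 2 > 1, so H_1 ≅ Z × Z/2.
  H_2: rank ker ∂_2 − rank ∂_3 = (18 − 18) − 0 = 0, and there is no ∂_3, so H_2 ≅ 0.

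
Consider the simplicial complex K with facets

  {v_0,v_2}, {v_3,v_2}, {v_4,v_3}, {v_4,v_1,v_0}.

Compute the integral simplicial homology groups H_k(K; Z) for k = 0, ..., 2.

We work with the vertex ordering v_0 < v_1 < v_2 < v_3 < v_4. The simplices of K, each written with vertices in increasing order, are:

  0-simplices (5): [v_0], [v_1], [v_2], [v_3], [v_4]
  1-simplices (6): [v_0,v_1], [v_0,v_2], [v_0,v_4], [v_1,v_4], [v_2,v_3], [v_3,v_4]
  2-simplices (1): [v_0,v_1,v_4]

so the chain groups are C_0 ≅ Z^5, C_1 ≅ Z^6, C_2 ≅ Z^1.

Boundary ∂_1: C_1 → C_0 maps an edge to its endpoints' difference, ∂[p,q] = q − p.
As a 5×6 matrix over Z this has rank 4, with invariant factors (1,1,1,1).

∂_2: C_2 → C_1 sends each 2-simplex [p,q,r] to [q,r] − [p,r] + [p,q]. For instance
  ∂[v_0,v_1,v_4] = [v_1,v_4] − [v_0,v_4] + [v_0,v_1].
As a 6×1 matrix over Z this has rank 1, with invariant factors (1).

From H_k ≅ ker(∂_k) / im(∂_{k+1}) we obtain:

  H_0: rank C_0 − rank ∂_1 = 5 − 4 = 1, and the invariant factors of ∂_1 are all 1, so H_0 ≅ Z.
  H_1: rank ker ∂_1 − rank ∂_2 = (6 − 4) − 1 = 1, and the invariant factors of ∂_2 are all 1, so H_1 ≅ Z.
  H_2: rank ker ∂_2 − rank ∂_3 = (1 − 1) − 0 = 0, and there is no ∂_3, so H_2 ≅ 0.

As a check, the Euler characteristic is 5 − 6 + 1 = 0, which agrees with 1 − 1 + 0 = 0.

H_0 = Z,  H_1 = Z,  H_2 = 0.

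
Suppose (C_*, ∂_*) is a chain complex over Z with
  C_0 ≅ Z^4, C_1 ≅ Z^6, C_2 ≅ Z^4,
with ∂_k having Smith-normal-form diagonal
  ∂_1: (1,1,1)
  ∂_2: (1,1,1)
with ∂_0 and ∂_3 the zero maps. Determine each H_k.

H_0 = Z,  H_1 = 0,  H_2 = Z.

H_0: b_0 = 4 − 0 − 3 = 1; torsion from ∂_1 factors > 1: none. So H_0 = Z.
H_1: b_1 = 6 − 3 − 3 = 0; torsion from ∂_2 factors > 1: none. So H_1 = 0.
H_2: b_2 = 4 − 3 − 0 = 1; torsion from ∂_3 factors > 1: none. So H_2 = Z.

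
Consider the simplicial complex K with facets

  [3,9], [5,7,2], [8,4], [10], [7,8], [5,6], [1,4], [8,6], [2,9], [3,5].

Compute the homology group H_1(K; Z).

We work with the vertex ordering 1 < 2 < 3 < 4 < 5 < 6 < 7 < 8 < 9 < 10. The simplices of K, each written with vertices in increasing order, are:

  0-simplices (10): [1], [2], [3], [4], [5], [6], [7], [8], [9], [10]
  1-simplices (11): [1,4], [2,5], [2,7], [2,9], [3,5], [3,9], [4,8], [5,6], [5,7], [6,8], [7,8]
  2-simplices (1): [2,5,7]

so the chain groups are C_0 ≅ Z^10, C_1 ≅ Z^11, C_2 ≅ Z^1.

∂_1: C_1 → C_0 is given by ∂[p,q] = [q] − [p]. For instance
  ∂[5,7] = [7] − [5].
The 10×11 boundary matrix has rank 8 and Smith normal form diag(1,1,1,1,1,1,1,1).

∂_2: C_2 → C_1 acts by ∂[p,q,r] = [q,r] − [p,r] + [p,q]. For instance
  ∂[2,5,7] = [5,7] − [2,7] + [2,5].
As a 11×1 matrix over Z this has rank 1, with invariant factors (1).

Reading off H_k = ker ∂_k / im ∂_{k+1}:

  H_1: rank ker ∂_1 − rank ∂_2 = (11 − 8) − 1 = 2, and the invariant factors of ∂_2 are all 1, so H_1 = Z^2.

H_1 = Z^2.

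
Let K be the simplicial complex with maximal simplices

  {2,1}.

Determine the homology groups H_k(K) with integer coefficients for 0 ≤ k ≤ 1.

Fix the vertex order 1 < 2 and write every simplex with vertices in increasing order. Then dim K = 1 and the simplices of K are:

  0-simplices (2): [1], [2]
  1-simplices (1): [1,2]

so the chain groups are C_0 ≅ Z^2, C_1 ≅ Z^1.

∂_1: C_1 → C_0 sends each edge [p,q] (with p < q) to q − p.
As a 2×1 matrix over Z this has rank 1, with invariant factors (1).

From H_k ≅ ker(∂_k) / im(∂_{k+1}) we obtain:

  H_0: rank C_0 − rank ∂_1 = 2 − 1 = 1, and the invariant factors of ∂_1 are all 1, so H_0 = Z.
  H_1: rank ker ∂_1 − rank ∂_2 = (1 − 1) − 0 = 0, and there is no ∂_2, so H_1 = 0.

H_0 ≅ Z,  H_1 = 0.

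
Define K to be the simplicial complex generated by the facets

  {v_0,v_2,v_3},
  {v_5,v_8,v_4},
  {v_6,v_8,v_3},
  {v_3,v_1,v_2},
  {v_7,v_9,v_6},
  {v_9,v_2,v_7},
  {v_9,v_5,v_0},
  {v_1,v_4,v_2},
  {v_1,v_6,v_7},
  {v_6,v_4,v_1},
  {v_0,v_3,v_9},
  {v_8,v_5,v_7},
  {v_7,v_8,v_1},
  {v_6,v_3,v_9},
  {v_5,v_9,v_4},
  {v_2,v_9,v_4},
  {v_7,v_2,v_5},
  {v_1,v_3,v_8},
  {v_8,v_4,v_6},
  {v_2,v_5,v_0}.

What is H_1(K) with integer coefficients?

Order the vertices as v_0 < v_1 < v_2 < v_3 < v_4 < v_5 < v_6 < v_7 < v_8 < v_9. Listing each simplex with vertices in this order, K has dimension 2 with simplices:

  0-simplices (10): [v_0], [v_1], [v_2], [v_3], [v_4], [v_5], [v_6], [v_7], [v_8], [v_9]
  1-simplices (30): (30 of them)
  2-simplices (20): (20 of them)

so the chain groups are C_0 ≅ Z^10, C_1 ≅ Z^30, C_2 ≅ Z^20.

Boundary ∂_1: C_1 → C_0 is given by ∂[p,q] = [q] − [p].
The resulting 10×30 matrix has rank 9, and its Smith normal form has invariant factors (1,1,1,1,1,1,1,1,1).

Boundary ∂_2: C_2 → C_1 acts by ∂[p,q,r] = [q,r] − [p,r] + [p,q]. For instance
  ∂[v_1,v_3,v_8] = [v_3,v_8] − [v_1,v_8] + [v_1,v_3],
  ∂[v_4,v_5,v_9] = [v_5,v_9] − [v_4,v_9] + [v_4,v_5].
The 30×20 boundary matrix has rank 20 and Smith normal form diag(1,1,1,1,1,1,1,1,1,1,1,1,1,1,1,1,1,1,1,2).

Now H_k = ker ∂_k / im ∂_{k+1}, so:

  H_1: rank ker ∂_1 − rank ∂_2 = (30 − 9) − 20 = 1, and ∂_2 has invariant factor 2 > 1, so H_1 = Z ⊕ Z/2.

(K is a triangulation of the Klein bottle.)

H_1 ≅ Z ⊕ Z/2.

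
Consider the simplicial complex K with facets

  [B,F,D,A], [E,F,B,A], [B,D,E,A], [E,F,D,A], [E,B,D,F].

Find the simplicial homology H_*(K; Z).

H_0 = Z,  H_1 = 0,  H_2 = 0,  H_3 = Z.

We work with the vertex ordering A < B < D < E < F. The simplices of K, each written with vertices in increasing order, are:

  0-simplices (5): A, B, D, E, F
  1-simplices (10): AB, AD, AE, AF, BD, BE, BF, DE, DF, EF
  2-simplices (10): ABD, ABE, ABF, ADE, ADF, AEF, BDE, BDF, BEF, DEF
  3-simplices (5): ABDE, ABDF, ABEF, ADEF, BDEF

so the chain groups are C_0 ≅ Z^5, C_1 ≅ Z^10, C_2 ≅ Z^10, C_3 ≅ Z^5.

∂_1: C_1 → C_0 maps an edge to its endpoints' difference, ∂[p,q] = q − p.
The 5×10 boundary matrix has rank 4 and Smith normal form diag(1,1,1,1).

The boundary map ∂_2: C_2 → C_1 sends each 2-simplex [p,q,r] to [q,r] − [p,r] + [p,q]. For instance
  ∂BDF = DF − BF + BD,
  ∂BEF = EF − BF + BE.
The resulting 10×10 matrix has rank 6, and its Smith normal form has invariant factors (1,1,1,1,1,1).

The boundary map ∂_3: C_3 → C_2 sends each 3-simplex σ to the alternating sum Σ_i (−1)^i (σ with its i-th vertex removed). For instance
  ∂ABEF = BEF − AEF + ABF − ABE,
  ∂ABDE = BDE − ADE + ABE − ABD.
The 10×5 boundary matrix has rank 4 and Smith normal form diag(1,1,1,1).

Reading off H_k = ker ∂_k / im ∂_{k+1}:

  H_0: rank C_0 − rank ∂_1 = 5 − 4 = 1, and the invariant factors of ∂_1 are all 1, so H_0 = Z.
  H_1: rank ker ∂_1 − rank ∂_2 = (10 − 4) − 6 = 0, and the invariant factors of ∂_2 are all 1, so H_1 = 0.
  H_2: rank ker ∂_2 − rank ∂_3 = (10 − 6) − 4 = 0, and the invariant factors of ∂_3 are all 1, so H_2 = 0.
  H_3: rank ker ∂_3 − rank ∂_4 = (5 − 4) − 0 = 1, and there is no ∂_4, so H_3 = Z.

As a check, the Euler characteristic is 5 − 10 + 10 − 5 = 0, which agrees with 1 − 0 + 0 − 1 = 0.
(K is a triangulation of the 3-sphere S^3.)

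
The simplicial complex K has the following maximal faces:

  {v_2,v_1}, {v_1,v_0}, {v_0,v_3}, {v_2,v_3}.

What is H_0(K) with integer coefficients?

H_0 = Z.

We work with the vertex ordering v_0 < v_1 < v_2 < v_3. The simplices of K, each written with vertices in increasing order, are:

  0-simplices (4): [v_0], [v_1], [v_2], [v_3]
  1-simplices (4): [v_0,v_1], [v_0,v_3], [v_1,v_2], [v_2,v_3]

Hence C_0 ≅ Z^4, C_1 ≅ Z^4.

Boundary ∂_1: C_1 → C_0 sends each edge [p,q] (with p < q) to q − p. For instance
  ∂[v_0,v_1] = [v_1] − [v_0].
This gives a 4×4 integer matrix of rank 3; reducing to Smith normal form yields diagonal entries (1,1,1).

Computing H_k = (kernel of ∂_k) / (image of ∂_{k+1}):

  H_0: rank C_0 − rank ∂_1 = 4 − 3 = 1, and the invariant factors of ∂_1 are all 1, so H_0 = Z.

(K is a triangulation of the circle S^1.)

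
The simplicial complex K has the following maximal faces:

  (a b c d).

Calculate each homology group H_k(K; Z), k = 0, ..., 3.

Fix the vertex order a < b < c < d and write every simplex with vertices in increasing order. Then dim K = 3 and the simplices of K are:

  0-simplices (4): a, b, c, d
  1-simplices (6): ab, ac, ad, bc, bd, cd
  2-simplices (4): abc, abd, acd, bcd
  3-simplices (1): abcd

so the chain groups are C_0 ≅ Z^4, C_1 ≅ Z^6, C_2 ≅ Z^4, C_3 ≅ Z^1.

∂_1: C_1 → C_0 is given by ∂[p,q] = [q] − [p].
The resulting 4×6 matrix has rank 3, and its Smith normal form has invariant factors (1,1,1).

∂_2: C_2 → C_1 sends each 2-simplex [p,q,r] to [q,r] − [p,r] + [p,q]. For instance
  ∂acd = cd − ad + ac,
  ∂abd = bd − ad + ab.
As a 6×4 matrix over Z this has rank 3, with invariant factors (1,1,1).

∂_3: C_3 → C_2 sends each 3-simplex σ to the alternating sum Σ_i (−1)^i (σ with its i-th vertex removed). For instance
  ∂abcd = bcd − acd + abd − abc.
As a 4×1 matrix over Z this has rank 1, with invariant factors (1).

Now H_k = ker ∂_k / im ∂_{k+1}, so:

  H_0: rank C_0 − rank ∂_1 = 4 − 3 = 1, and the invariant factors of ∂_1 are all 1, so H_0 = Z.
  H_1: rank ker ∂_1 − rank ∂_2 = (6 − 3) − 3 = 0, and the invariant factors of ∂_2 are all 1, so H_1 = 0.
  H_2: rank ker ∂_2 − rank ∂_3 = (4 − 3) − 1 = 0, and the invariant factors of ∂_3 are all 1, so H_2 = 0.
  H_3: rank ker ∂_3 − rank ∂_4 = (1 − 1) − 0 = 0, and there is no ∂_4, so H_3 = 0.

As a check, the Euler characteristic is 4 − 6 + 4 − 1 = 1, which agrees with 1 − 0 + 0 − 0 = 1.

H_0 ≅ Z,  H_1 = 0,  H_2 = 0,  H_3 = 0.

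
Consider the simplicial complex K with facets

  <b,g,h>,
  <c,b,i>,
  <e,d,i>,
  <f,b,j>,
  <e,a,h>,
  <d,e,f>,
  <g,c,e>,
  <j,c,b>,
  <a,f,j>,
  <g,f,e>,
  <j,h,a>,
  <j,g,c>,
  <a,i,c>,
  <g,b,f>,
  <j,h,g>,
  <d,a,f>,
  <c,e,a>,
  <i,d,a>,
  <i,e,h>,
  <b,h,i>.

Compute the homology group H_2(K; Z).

Take the total order a < b < c < d < e < f < g < h < i < j on the vertex set. Then K (dimension 2) consists of the simplices:

  0-simplices (10): a, b, c, d, e, f, g, h, i, j
  1-simplices (30): ac, ad, ae, af, ah, ai, aj, bc, bf, bg, bh, bi, bj, ce, cg, ci, cj, de, df, di, ef, eg, eh, ei, fg, fj, gh, gj, hi, hj
  2-simplices (20): ace, aci, adf, adi, aeh, afj, ahj, bci, bcj, bfg, bfj, bgh, bhi, ceg, cgj, def, dei, efg, ehi, ghj

Hence C_0 ≅ Z^10, C_1 ≅ Z^30, C_2 ≅ Z^20.

Boundary ∂_1: C_1 → C_0 sends each edge [p,q] (with p < q) to q − p. For instance
  ∂ac = c − a.
As a 10×30 matrix over Z this has rank 9, with invariant factors (1,1,1,1,1,1,1,1,1).

Boundary ∂_2: C_2 → C_1 acts by ∂[p,q,r] = [q,r] − [p,r] + [p,q]. For instance
  ∂bgh = gh − bh + bg,
  ∂aeh = eh − ah + ae.
This gives a 30×20 integer matrix of rank 20; reducing to Smith normal form yields diagonal entries (1,1,1,1,1,1,1,1,1,1,1,1,1,1,1,1,1,1,1,2).

Now H_k = ker ∂_k / im ∂_{k+1}, so:

  H_2: rank ker ∂_2 − rank ∂_3 = (20 − 20) − 0 = 0, and there is no ∂_3, so H_2 ≅ 0.

H_2 = 0.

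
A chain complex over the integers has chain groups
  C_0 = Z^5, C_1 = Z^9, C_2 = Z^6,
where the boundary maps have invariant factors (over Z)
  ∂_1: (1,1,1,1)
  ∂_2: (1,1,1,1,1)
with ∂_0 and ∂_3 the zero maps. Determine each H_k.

H_0 = Z,  H_1 = 0,  H_2 = Z.

H_0: b_0 = 5 − 0 − 4 = 1; torsion from ∂_1 factors > 1: none. So H_0 = Z.
H_1: b_1 = 9 − 4 − 5 = 0; torsion from ∂_2 factors > 1: none. So H_1 = 0.
H_2: b_2 = 6 − 5 − 0 = 1; torsion from ∂_3 factors > 1: none. So H_2 = Z.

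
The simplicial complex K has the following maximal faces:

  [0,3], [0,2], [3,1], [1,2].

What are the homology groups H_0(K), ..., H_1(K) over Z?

H_0 = Z,  H_1 = Z.

K has 4 vertices, 4 edges.
rank ∂_0 = 0, rank ∂_1 = 3 ⇒ b_0 = 4 − 0 − 3 = 1; all invariant factors of ∂_1 are 1 so no torsion. So H_0 = Z.
rank ∂_1 = 3, rank ∂_2 = 0 ⇒ b_1 = 4 − 3 − 0 = 1. So H_1 = Z.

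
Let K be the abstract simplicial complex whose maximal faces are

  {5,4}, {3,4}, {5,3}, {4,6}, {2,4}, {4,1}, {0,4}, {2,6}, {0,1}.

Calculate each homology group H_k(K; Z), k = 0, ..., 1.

Fix the vertex order 0 < 1 < 2 < 3 < 4 < 5 < 6 and write every simplex with vertices in increasing order. Then dim K = 1 and the simplices of K are:

  0-simplices (7): [0], [1], [2], [3], [4], [5], [6]
  1-simplices (9): [0,1], [0,4], [1,4], [2,4], [2,6], [3,4], [3,5], [4,5], [4,6]

Hence C_0 ≅ Z^7, C_1 ≅ Z^9.

∂_1: C_1 → C_0 is given by ∂[p,q] = [q] − [p].
This gives a 7×9 integer matrix of rank 6; reducing to Smith normal form yields diagonal entries (1,1,1,1,1,1).

From H_k ≅ ker(∂_k) / im(∂_{k+1}) we obtain:

  H_0: rank C_0 − rank ∂_1 = 7 − 6 = 1, and the invariant factors of ∂_1 are all 1, so H_0 = Z.
  H_1: rank ker ∂_1 − rank ∂_2 = (9 − 6) − 0 = 3, and there is no ∂_2, so H_1 = Z^3.

As a check, the Euler characteristic is 7 − 9 = -2, which agrees with 1 − 3 = -2.

H_0 ≅ Z,  H_1 ≅ Z^3.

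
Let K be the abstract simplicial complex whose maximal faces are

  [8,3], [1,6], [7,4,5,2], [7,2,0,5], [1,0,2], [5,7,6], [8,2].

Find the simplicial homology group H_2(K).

We work with the vertex ordering 0 < 1 < 2 < 3 < 4 < 5 < 6 < 7 < 8. The simplices of K, each written with vertices in increasing order, are:

  0-simplices (9): [0], [1], [2], [3], [4], [5], [6], [7], [8]
  1-simplices (16): [0,1], [0,2], [0,5], [0,7], [1,2], [1,6], [2,4], [2,5], [2,7], [2,8], [3,8], [4,5], [4,7], [5,6], [5,7], [6,7]
  2-simplices (9): [0,1,2], [0,2,5], [0,2,7], [0,5,7], [2,4,5], [2,4,7], [2,5,7], [4,5,7], [5,6,7]
  3-simplices (2): [0,2,5,7], [2,4,5,7]

so the chain groups are C_0 ≅ Z^9, C_1 ≅ Z^16, C_2 ≅ Z^9, C_3 ≅ Z^2.

Boundary ∂_1: C_1 → C_0 is given by ∂[p,q] = [q] − [p]. For instance
  ∂[2,4] = [4] − [2].
The resulting 9×16 matrix has rank 8, and its Smith normal form has invariant factors (1,1,1,1,1,1,1,1).

∂_2: C_2 → C_1 maps a triangle to the signed sum of its edges. For instance
  ∂[0,5,7] = [5,7] − [0,7] + [0,5],
  ∂[5,6,7] = [6,7] − [5,7] + [5,6].
The 16×9 boundary matrix has rank 7 and Smith normal form diag(1,1,1,1,1,1,1).

Boundary ∂_3: C_3 → C_2 sends each 3-simplex σ to the alternating sum Σ_i (−1)^i (σ with its i-th vertex removed). For instance
  ∂[0,2,5,7] = [2,5,7] − [0,5,7] + [0,2,7] − [0,2,5],
  ∂[2,4,5,7] = [4,5,7] − [2,5,7] + [2,4,7] − [2,4,5].
The 9×2 boundary matrix has rank 2 and Smith normal form diag(1,1).

Now H_k = ker ∂_k / im ∂_{k+1}, so:

  H_2: rank ker ∂_2 − rank ∂_3 = (9 − 7) − 2 = 0, and the invariant factors of ∂_3 are all 1, so H_2 ≅ 0.

H_2 = 0.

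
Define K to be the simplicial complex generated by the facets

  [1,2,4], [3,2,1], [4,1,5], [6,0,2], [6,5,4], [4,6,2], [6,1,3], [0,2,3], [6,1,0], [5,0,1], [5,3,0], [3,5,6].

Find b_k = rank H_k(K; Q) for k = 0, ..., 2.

b_0 = 1, b_1 = 0, b_2 = 0.

Take the total order 0 < 1 < 2 < 3 < 4 < 5 < 6 on the vertex set. Then K (dimension 2) consists of the simplices:

  0-simplices (7): [0], [1], [2], [3], [4], [5], [6]
  1-simplices (18): [0,1], [0,2], [0,3], [0,5], [0,6], [1,2], [1,3], [1,4], [1,5], [1,6], [2,3], [2,4], [2,6], [3,5], [3,6], [4,5], [4,6], [5,6]
  2-simplices (12): [0,1,5], [0,1,6], [0,2,3], [0,2,6], [0,3,5], [1,2,3], [1,2,4], [1,3,6], [1,4,5], [2,4,6], [3,5,6], [4,5,6]

giving chain groups C_0 ≅ Z^7, C_1 ≅ Z^18, C_2 ≅ Z^12.

∂_1: C_1 → C_0 sends each edge [p,q] (with p < q) to q − p. For instance
  ∂[2,4] = [4] − [2].
The resulting 7×18 matrix has rank 6, and its Smith normal form has invariant factors (1,1,1,1,1,1).

The boundary map ∂_2: C_2 → C_1 maps a triangle to the signed sum of its edges. For instance
  ∂[4,5,6] = [5,6] − [4,6] + [4,5],
  ∂[1,3,6] = [3,6] − [1,6] + [1,3].
The resulting 18×12 matrix has rank 12, and its Smith normal form has invariant factors (1,1,1,1,1,1,1,1,1,1,1,2).

Now H_k = ker ∂_k / im ∂_{k+1}, so:

  H_0: rank C_0 − rank ∂_1 = 7 − 6 = 1, and the invariant factors of ∂_1 are all 1, so H_0 ≅ Z.
  H_1: rank ker ∂_1 − rank ∂_2 = (18 − 6) − 12 = 0, and ∂_2 has invariant factor 2 > 1, so H_1 ≅ Z/2.
  H_2: rank ker ∂_2 − rank ∂_3 = (12 − 12) − 0 = 0, and there is no ∂_3, so H_2 ≅ 0.

As a check, the Euler characteristic is 7 − 18 + 12 = 1, which agrees with 1 − 0 + 0 = 1.

Hence the Betti numbers are b_0 = 1, b_1 = 0, b_2 = 0.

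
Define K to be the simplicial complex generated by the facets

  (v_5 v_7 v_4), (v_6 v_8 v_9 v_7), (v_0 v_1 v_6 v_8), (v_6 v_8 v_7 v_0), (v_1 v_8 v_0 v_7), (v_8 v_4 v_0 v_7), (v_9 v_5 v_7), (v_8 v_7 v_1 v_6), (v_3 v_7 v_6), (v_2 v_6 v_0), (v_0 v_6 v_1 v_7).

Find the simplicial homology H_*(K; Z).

H_0 ≅ Z,  H_1 = 0,  H_2 = 0,  H_3 ≅ Z.

Fix the vertex order v_0 < v_1 < v_2 < v_3 < v_4 < v_5 < v_6 < v_7 < v_8 < v_9 and write every simplex with vertices in increasing order. Then dim K = 3 and the simplices of K are:

  0-simplices (10): [v_0], [v_1], [v_2], [v_3], [v_4], [v_5], [v_6], [v_7], [v_8], [v_9]
  1-simplices (23): (23 of them)
  2-simplices (20): (20 of them)
  3-simplices (7): [v_0,v_1,v_6,v_7], [v_0,v_1,v_6,v_8], [v_0,v_1,v_7,v_8], [v_0,v_4,v_7,v_8], [v_0,v_6,v_7,v_8], [v_1,v_6,v_7,v_8], [v_6,v_7,v_8,v_9]

giving chain groups C_0 ≅ Z^10, C_1 ≅ Z^23, C_2 ≅ Z^20, C_3 ≅ Z^7.

The boundary map ∂_1: C_1 → C_0 sends each edge [p,q] (with p < q) to q − p.
This gives a 10×23 integer matrix of rank 9; reducing to Smith normal form yields diagonal entries (1,1,1,1,1,1,1,1,1).

The boundary map ∂_2: C_2 → C_1 maps a triangle to the signed sum of its edges. For instance
  ∂[v_1,v_7,v_8] = [v_7,v_8] − [v_1,v_8] + [v_1,v_7],
  ∂[v_4,v_7,v_8] = [v_7,v_8] − [v_4,v_8] + [v_4,v_7].
The 23×20 boundary matrix has rank 14 and Smith normal form diag(1,1,1,1,1,1,1,1,1,1,1,1,1,1).

The boundary map ∂_3: C_3 → C_2 sends each 3-simplex σ to the alternating sum Σ_i (−1)^i (σ with its i-th vertex removed). For instance
  ∂[v_0,v_1,v_7,v_8] = [v_1,v_7,v_8] − [v_0,v_7,v_8] + [v_0,v_1,v_8] − [v_0,v_1,v_7],
  ∂[v_0,v_1,v_6,v_8] = [v_1,v_6,v_8] − [v_0,v_6,v_8] + [v_0,v_1,v_8] − [v_0,v_1,v_6].
This gives a 20×7 integer matrix of rank 6; reducing to Smith normal form yields diagonal entries (1,1,1,1,1,1).

Computing H_k = (kernel of ∂_k) / (image of ∂_{k+1}):

  H_0: rank C_0 − rank ∂_1 = 10 − 9 = 1, and the invariant factors of ∂_1 are all 1, so H_0 = Z.
  H_1: rank ker ∂_1 − rank ∂_2 = (23 − 9) − 14 = 0, and the invariant factors of ∂_2 are all 1, so H_1 = 0.
  H_2: rank ker ∂_2 − rank ∂_3 = (20 − 14) − 6 = 0, and the invariant factors of ∂_3 are all 1, so H_2 = 0.
  H_3: rank ker ∂_3 − rank ∂_4 = (7 − 6) − 0 = 1, and there is no ∂_4, so H_3 = Z.

As a check, the Euler characteristic is 10 − 23 + 20 − 7 = 0, which agrees with 1 − 0 + 0 − 1 = 0.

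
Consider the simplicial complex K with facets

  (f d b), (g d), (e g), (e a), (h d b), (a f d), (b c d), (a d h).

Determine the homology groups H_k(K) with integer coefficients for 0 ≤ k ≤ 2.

H_0 = Z,  H_1 = Z,  H_2 = 0.

Order the vertices as a < b < c < d < e < f < g < h. Listing each simplex with vertices in this order, K has dimension 2 with simplices:

  0-simplices (8): a, b, c, d, e, f, g, h
  1-simplices (13): ad, ae, af, ah, bc, bd, bf, bh, cd, df, dg, dh, eg
  2-simplices (5): adf, adh, bcd, bdf, bdh

giving chain groups C_0 ≅ Z^8, C_1 ≅ Z^13, C_2 ≅ Z^5.

The boundary map ∂_1: C_1 → C_0 maps an edge to its endpoints' difference, ∂[p,q] = q − p.
This gives a 8×13 integer matrix of rank 7; reducing to Smith normal form yields diagonal entries (1,1,1,1,1,1,1).

∂_2: C_2 → C_1 sends each 2-simplex [p,q,r] to [q,r] − [p,r] + [p,q]. For instance
  ∂adf = df − af + ad,
  ∂bcd = cd − bd + bc.
The resulting 13×5 matrix has rank 5, and its Smith normal form has invariant factors (1,1,1,1,1).

Now H_k = ker ∂_k / im ∂_{k+1}, so:

  H_0: rank C_0 − rank ∂_1 = 8 − 7 = 1, and the invariant factors of ∂_1 are all 1, so H_0 = Z.
  H_1: rank ker ∂_1 − rank ∂_2 = (13 − 7) − 5 = 1, and the invariant factors of ∂_2 are all 1, so H_1 = Z.
  H_2: rank ker ∂_2 − rank ∂_3 = (5 − 5) − 0 = 0, and there is no ∂_3, so H_2 = 0.

As a check, the Euler characteristic is 8 − 13 + 5 = 0, which agrees with 1 − 1 + 0 = 0.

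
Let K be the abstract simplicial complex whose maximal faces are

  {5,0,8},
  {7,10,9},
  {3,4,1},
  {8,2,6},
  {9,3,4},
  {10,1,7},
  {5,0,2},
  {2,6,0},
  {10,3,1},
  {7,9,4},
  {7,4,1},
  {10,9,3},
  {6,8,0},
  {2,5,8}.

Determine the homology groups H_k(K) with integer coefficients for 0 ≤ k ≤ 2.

We work with the vertex ordering 0 < 1 < 2 < 3 < 4 < 5 < 6 < 7 < 8 < 9 < 10. The simplices of K, each written with vertices in increasing order, are:

  0-simplices (11): [0], [1], [2], [3], [4], [5], [6], [7], [8], [9], [10]
  1-simplices (21): [0,2], [0,5], [0,6], [0,8], [1,3], [1,4], [1,7], [1,10], [2,5], [2,6], [2,8], [3,4], [3,9], [3,10], [4,7], [4,9], [5,8], [6,8], [7,9], [7,10], [9,10]
  2-simplices (14): [0,2,5], [0,2,6], [0,5,8], [0,6,8], [1,3,4], [1,3,10], [1,4,7], [1,7,10], [2,5,8], [2,6,8], [3,4,9], [3,9,10], [4,7,9], [7,9,10]

so the chain groups are C_0 ≅ Z^11, C_1 ≅ Z^21, C_2 ≅ Z^14.

Boundary ∂_1: C_1 → C_0 is given by ∂[p,q] = [q] − [p]. For instance
  ∂[4,7] = [7] − [4].
As a 11×21 matrix over Z this has rank 9, with invariant factors (1,1,1,1,1,1,1,1,1).

The boundary map ∂_2: C_2 → C_1 sends each 2-simplex [p,q,r] to [q,r] − [p,r] + [p,q]. For instance
  ∂[3,4,9] = [4,9] − [3,9] + [3,4],
  ∂[2,6,8] = [6,8] − [2,8] + [2,6].
As a 21×14 matrix over Z this has rank 12, with invariant factors (1,1,1,1,1,1,1,1,1,1,1,1).

Computing H_k = (kernel of ∂_k) / (image of ∂_{k+1}):

  H_0: rank C_0 − rank ∂_1 = 11 − 9 = 2, and the invariant factors of ∂_1 are all 1, so H_0 = Z^2.
  H_1: rank ker ∂_1 − rank ∂_2 = (21 − 9) − 12 = 0, and the invariant factors of ∂_2 are all 1, so H_1 = 0.
  H_2: rank ker ∂_2 − rank ∂_3 = (14 − 12) − 0 = 2, and there is no ∂_3, so H_2 = Z^2.

H_0 ≅ Z^2,  H_1 = 0,  H_2 ≅ Z^2.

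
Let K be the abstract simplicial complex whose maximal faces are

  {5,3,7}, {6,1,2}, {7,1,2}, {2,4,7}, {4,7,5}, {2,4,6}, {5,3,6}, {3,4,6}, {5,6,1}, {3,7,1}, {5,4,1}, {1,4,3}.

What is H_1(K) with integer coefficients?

Take the total order 1 < 2 < 3 < 4 < 5 < 6 < 7 on the vertex set. Then K (dimension 2) consists of the simplices:

  0-simplices (7): [1], [2], [3], [4], [5], [6], [7]
  1-simplices (18): [1,2], [1,3], [1,4], [1,5], [1,6], [1,7], [2,4], [2,6], [2,7], [3,4], [3,5], [3,6], [3,7], [4,5], [4,6], [4,7], [5,6], [5,7]
  2-simplices (12): [1,2,6], [1,2,7], [1,3,4], [1,3,7], [1,4,5], [1,5,6], [2,4,6], [2,4,7], [3,4,6], [3,5,6], [3,5,7], [4,5,7]

giving chain groups C_0 ≅ Z^7, C_1 ≅ Z^18, C_2 ≅ Z^12.

Boundary ∂_1: C_1 → C_0 maps an edge to its endpoints' difference, ∂[p,q] = q − p. For instance
  ∂[5,7] = [7] − [5].
This gives a 7×18 integer matrix of rank 6; reducing to Smith normal form yields diagonal entries (1,1,1,1,1,1).

The boundary map ∂_2: C_2 → C_1 acts by ∂[p,q,r] = [q,r] − [p,r] + [p,q]. For instance
  ∂[1,2,7] = [2,7] − [1,7] + [1,2],
  ∂[1,5,6] = [5,6] − [1,6] + [1,5].
As a 18×12 matrix over Z this has rank 12, with invariant factors (1,1,1,1,1,1,1,1,1,1,1,2).

Now H_k = ker ∂_k / im ∂_{k+1}, so:

  H_1: rank ker ∂_1 − rank ∂_2 = (18 − 6) − 12 = 0, and ∂_2 has invariant factor 2 > 1, so H_1 = Z/2.

(K is a triangulation of the real projective plane RP^2.)

H_1 = Z/2.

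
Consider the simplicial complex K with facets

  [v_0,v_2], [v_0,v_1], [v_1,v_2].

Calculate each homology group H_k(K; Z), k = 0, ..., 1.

K has 3 vertices, 3 edges.
rank ∂_0 = 0, rank ∂_1 = 2 ⇒ b_0 = 3 − 0 − 2 = 1; all invariant factors of ∂_1 are 1 so no torsion. So H_0 = Z.
rank ∂_1 = 2, rank ∂_2 = 0 ⇒ b_1 = 3 − 2 − 0 = 1. So H_1 = Z.

H_0 = Z,  H_1 = Z.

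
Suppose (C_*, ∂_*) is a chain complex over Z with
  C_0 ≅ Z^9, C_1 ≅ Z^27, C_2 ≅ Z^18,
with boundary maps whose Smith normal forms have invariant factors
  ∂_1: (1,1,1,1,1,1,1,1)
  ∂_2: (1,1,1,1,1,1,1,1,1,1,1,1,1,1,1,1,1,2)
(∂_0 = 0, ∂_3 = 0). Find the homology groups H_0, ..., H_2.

H_0 ≅ Z,  H_1 ≅ Z × Z/2,  H_2 = 0.

H_0: b_0 = 9 − 0 − 8 = 1; torsion from ∂_1 factors > 1: none. So H_0 ≅ Z.
H_1: b_1 = 27 − 8 − 18 = 1; torsion from ∂_2 factors > 1: [2]. So H_1 ≅ Z × Z/2.
H_2: b_2 = 18 − 18 − 0 = 0; torsion from ∂_3 factors > 1: none. So H_2 ≅ 0.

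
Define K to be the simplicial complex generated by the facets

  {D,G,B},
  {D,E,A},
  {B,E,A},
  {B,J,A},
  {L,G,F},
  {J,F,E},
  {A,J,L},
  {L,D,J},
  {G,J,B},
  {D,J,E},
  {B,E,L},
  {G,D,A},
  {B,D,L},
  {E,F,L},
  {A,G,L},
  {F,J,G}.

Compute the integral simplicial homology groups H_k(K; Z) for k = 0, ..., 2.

H_0 = Z,  H_1 = Z^2,  H_2 = Z.

We work with the vertex ordering A < B < D < E < F < G < J < L. The simplices of K, each written with vertices in increasing order, are:

  0-simplices (8): A, B, D, E, F, G, J, L
  1-simplices (24): AB, AD, AE, AG, AJ, AL, BD, BE, BG, BJ, BL, DE, DG, DJ, DL, EF, EJ, EL, FG, FJ, FL, GJ, GL, JL
  2-simplices (16): ABE, ABJ, ADE, ADG, AGL, AJL, BDG, BDL, BEL, BGJ, DEJ, DJL, EFJ, EFL, FGJ, FGL

Hence C_0 ≅ Z^8, C_1 ≅ Z^24, C_2 ≅ Z^16.

The boundary map ∂_1: C_1 → C_0 is given by ∂[p,q] = [q] − [p].
As a 8×24 matrix over Z this has rank 7, with invariant factors (1,1,1,1,1,1,1).

∂_2: C_2 → C_1 acts by ∂[p,q,r] = [q,r] − [p,r] + [p,q]. For instance
  ∂AJL = JL − AL + AJ,
  ∂FGL = GL − FL + FG.
As a 24×16 matrix over Z this has rank 15, with invariant factors (1,1,1,1,1,1,1,1,1,1,1,1,1,1,1).

From H_k ≅ ker(∂_k) / im(∂_{k+1}) we obtain:

  H_0: rank C_0 − rank ∂_1 = 8 − 7 = 1, and the invariant factors of ∂_1 are all 1, so H_0 = Z.
  H_1: rank ker ∂_1 − rank ∂_2 = (24 − 7) − 15 = 2, and the invariant factors of ∂_2 are all 1, so H_1 = Z^2.
  H_2: rank ker ∂_2 − rank ∂_3 = (16 − 15) − 0 = 1, and there is no ∂_3, so H_2 = Z.

(K is a triangulation of the torus T^2.)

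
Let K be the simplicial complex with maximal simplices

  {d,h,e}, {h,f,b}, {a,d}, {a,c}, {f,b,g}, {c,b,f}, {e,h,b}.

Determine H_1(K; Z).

H_1 = Z.

Fix the vertex order a < b < c < d < e < f < g < h and write every simplex with vertices in increasing order. Then dim K = 2 and the simplices of K are:

  0-simplices (8): a, b, c, d, e, f, g, h
  1-simplices (13): ac, ad, bc, be, bf, bg, bh, cf, de, dh, eh, fg, fh
  2-simplices (5): bcf, beh, bfg, bfh, deh

so the chain groups are C_0 ≅ Z^8, C_1 ≅ Z^13, C_2 ≅ Z^5.

∂_1: C_1 → C_0 sends each edge [p,q] (with p < q) to q − p. For instance
  ∂bg = g − b.
The resulting 8×13 matrix has rank 7, and its Smith normal form has invariant factors (1,1,1,1,1,1,1).

Boundary ∂_2: C_2 → C_1 acts by ∂[p,q,r] = [q,r] − [p,r] + [p,q]. For instance
  ∂deh = eh − dh + de,
  ∂bfg = fg − bg + bf.
The 13×5 boundary matrix has rank 5 and Smith normal form diag(1,1,1,1,1).

From H_k ≅ ker(∂_k) / im(∂_{k+1}) we obtain:

  H_1: rank ker ∂_1 − rank ∂_2 = (13 − 7) − 5 = 1, and the invariant factors of ∂_2 are all 1, so H_1 = Z.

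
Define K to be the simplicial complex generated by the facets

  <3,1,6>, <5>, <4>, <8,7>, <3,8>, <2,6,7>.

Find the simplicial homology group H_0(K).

Take the total order 1 < 2 < 3 < 4 < 5 < 6 < 7 < 8 on the vertex set. Then K (dimension 2) consists of the simplices:

  0-simplices (8): [1], [2], [3], [4], [5], [6], [7], [8]
  1-simplices (8): [1,3], [1,6], [2,6], [2,7], [3,6], [3,8], [6,7], [7,8]
  2-simplices (2): [1,3,6], [2,6,7]

Hence C_0 ≅ Z^8, C_1 ≅ Z^8, C_2 ≅ Z^2.

∂_1: C_1 → C_0 maps an edge to its endpoints' difference, ∂[p,q] = q − p. For instance
  ∂[1,3] = [3] − [1].
As a 8×8 matrix over Z this has rank 5, with invariant factors (1,1,1,1,1).

∂_2: C_2 → C_1 acts by ∂[p,q,r] = [q,r] − [p,r] + [p,q]. For instance
  ∂[2,6,7] = [6,7] − [2,7] + [2,6],
  ∂[1,3,6] = [3,6] − [1,6] + [1,3].
This gives a 8×2 integer matrix of rank 2; reducing to Smith normal form yields diagonal entries (1,1).

From H_k ≅ ker(∂_k) / im(∂_{k+1}) we obtain:

  H_0: rank C_0 − rank ∂_1 = 8 − 5 = 3, and the invariant factors of ∂_1 are all 1, so H_0 ≅ Z^3.

H_0 = Z^3.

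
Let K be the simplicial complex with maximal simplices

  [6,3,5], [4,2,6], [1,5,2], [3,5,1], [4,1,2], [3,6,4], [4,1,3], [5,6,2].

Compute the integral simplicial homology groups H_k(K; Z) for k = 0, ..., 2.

H_0 ≅ Z,  H_1 = 0,  H_2 ≅ Z.

We work with the vertex ordering 1 < 2 < 3 < 4 < 5 < 6. The simplices of K, each written with vertices in increasing order, are:

  0-simplices (6): [1], [2], [3], [4], [5], [6]
  1-simplices (12): [1,2], [1,3], [1,4], [1,5], [2,4], [2,5], [2,6], [3,4], [3,5], [3,6], [4,6], [5,6]
  2-simplices (8): [1,2,4], [1,2,5], [1,3,4], [1,3,5], [2,4,6], [2,5,6], [3,4,6], [3,5,6]

giving chain groups C_0 ≅ Z^6, C_1 ≅ Z^12, C_2 ≅ Z^8.

The boundary map ∂_1: C_1 → C_0 is given by ∂[p,q] = [q] − [p]. For instance
  ∂[3,6] = [6] − [3].
The resulting 6×12 matrix has rank 5, and its Smith normal form has invariant factors (1,1,1,1,1).

The boundary map ∂_2: C_2 → C_1 acts by ∂[p,q,r] = [q,r] − [p,r] + [p,q]. For instance
  ∂[3,4,6] = [4,6] − [3,6] + [3,4],
  ∂[1,3,4] = [3,4] − [1,4] + [1,3].
The resulting 12×8 matrix has rank 7, and its Smith normal form has invariant factors (1,1,1,1,1,1,1).

Computing H_k = (kernel of ∂_k) / (image of ∂_{k+1}):

  H_0: rank C_0 − rank ∂_1 = 6 − 5 = 1, and the invariant factors of ∂_1 are all 1, so H_0 ≅ Z.
  H_1: rank ker ∂_1 − rank ∂_2 = (12 − 5) − 7 = 0, and the invariant factors of ∂_2 are all 1, so H_1 ≅ 0.
  H_2: rank ker ∂_2 − rank ∂_3 = (8 − 7) − 0 = 1, and there is no ∂_3, so H_2 ≅ Z.

As a check, the Euler characteristic is 6 − 12 + 8 = 2, which agrees with 1 − 0 + 1 = 2.
(K is a triangulation of the 2-sphere S^2.)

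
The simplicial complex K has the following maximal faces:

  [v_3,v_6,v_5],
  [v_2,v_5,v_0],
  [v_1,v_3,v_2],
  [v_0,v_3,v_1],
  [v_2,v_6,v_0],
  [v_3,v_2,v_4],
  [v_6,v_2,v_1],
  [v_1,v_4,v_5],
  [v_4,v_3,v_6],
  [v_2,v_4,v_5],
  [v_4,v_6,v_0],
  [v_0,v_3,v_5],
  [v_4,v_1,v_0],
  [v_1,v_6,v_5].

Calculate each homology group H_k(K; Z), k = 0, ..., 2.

K has 7 vertices, 21 edges, 14 triangles.
rank ∂_0 = 0, rank ∂_1 = 6 ⇒ b_0 = 7 − 0 − 6 = 1; all invariant factors of ∂_1 are 1 so no torsion. So H_0 = Z.
rank ∂_1 = 6, rank ∂_2 = 13 ⇒ b_1 = 21 − 6 − 13 = 2; all invariant factors of ∂_2 are 1 so no torsion. So H_1 = Z^2.
rank ∂_2 = 13, rank ∂_3 = 0 ⇒ b_2 = 14 − 13 − 0 = 1. So H_2 = Z.

H_0 ≅ Z,  H_1 ≅ Z^2,  H_2 ≅ Z.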